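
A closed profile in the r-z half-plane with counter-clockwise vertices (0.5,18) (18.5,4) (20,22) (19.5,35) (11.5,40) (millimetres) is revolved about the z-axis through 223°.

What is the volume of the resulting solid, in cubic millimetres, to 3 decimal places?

Profile (r,z), 5 vertices: (0.5,18) (18.5,4) (20,22) (19.5,35) (11.5,40)
edge 0: (0.5,18)→(18.5,4)  cross = 0.5·4 − 18.5·18 = -331.0000; (r_i+r_j)·cross = 19·-331.0000 = -6289.0000
edge 1: (18.5,4)→(20,22)  cross = 18.5·22 − 20·4 = 327.0000; (r_i+r_j)·cross = 38.5·327.0000 = 12589.5000
edge 2: (20,22)→(19.5,35)  cross = 20·35 − 19.5·22 = 271.0000; (r_i+r_j)·cross = 39.5·271.0000 = 10704.5000
edge 3: (19.5,35)→(11.5,40)  cross = 19.5·40 − 11.5·35 = 377.5000; (r_i+r_j)·cross = 31·377.5000 = 11702.5000
edge 4: (11.5,40)→(0.5,18)  cross = 11.5·18 − 0.5·40 = 187.0000; (r_i+r_j)·cross = 12·187.0000 = 2244.0000
Σcross = 831.5000 → A = |Σcross|/2 = 415.7500 mm²
Σ(r_i+r_j)·cross = 30951.5000 → first moment M = |Σ|/6 = 5158.5833
R_c = M/A = 5158.5833/415.7500 = 12.4079 mm
θ = 223° = 3.892084 rad
V = θ·R_c·A = 3.892084·12.4079·415.7500 = 20077.641 mm³

Volume = 20077.641 mm³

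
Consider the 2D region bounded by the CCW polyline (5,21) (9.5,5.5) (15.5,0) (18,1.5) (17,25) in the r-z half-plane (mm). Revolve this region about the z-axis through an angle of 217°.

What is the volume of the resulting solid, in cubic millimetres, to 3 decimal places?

Volume = 10172.309 mm³

Profile (r,z), 5 vertices: (5,21) (9.5,5.5) (15.5,0) (18,1.5) (17,25)
edge 0: (5,21)→(9.5,5.5)  cross = 5·5.5 − 9.5·21 = -172.0000; (r_i+r_j)·cross = 14.5·-172.0000 = -2494.0000
edge 1: (9.5,5.5)→(15.5,0)  cross = 9.5·0 − 15.5·5.5 = -85.2500; (r_i+r_j)·cross = 25·-85.2500 = -2131.2500
edge 2: (15.5,0)→(18,1.5)  cross = 15.5·1.5 − 18·0 = 23.2500; (r_i+r_j)·cross = 33.5·23.2500 = 778.8750
edge 3: (18,1.5)→(17,25)  cross = 18·25 − 17·1.5 = 424.5000; (r_i+r_j)·cross = 35·424.5000 = 14857.5000
edge 4: (17,25)→(5,21)  cross = 17·21 − 5·25 = 232.0000; (r_i+r_j)·cross = 22·232.0000 = 5104.0000
Σcross = 422.5000 → A = |Σcross|/2 = 211.2500 mm²
Σ(r_i+r_j)·cross = 16115.1250 → first moment M = |Σ|/6 = 2685.8542
R_c = M/A = 2685.8542/211.2500 = 12.7141 mm
θ = 217° = 3.787364 rad
V = θ·R_c·A = 3.787364·12.7141·211.2500 = 10172.309 mm³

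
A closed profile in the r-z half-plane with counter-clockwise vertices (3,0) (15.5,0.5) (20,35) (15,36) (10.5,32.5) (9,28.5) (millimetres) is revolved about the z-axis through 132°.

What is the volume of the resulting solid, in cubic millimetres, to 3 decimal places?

Profile (r,z), 6 vertices: (3,0) (15.5,0.5) (20,35) (15,36) (10.5,32.5) (9,28.5)
edge 0: (3,0)→(15.5,0.5)  cross = 3·0.5 − 15.5·0 = 1.5000; (r_i+r_j)·cross = 18.5·1.5000 = 27.7500
edge 1: (15.5,0.5)→(20,35)  cross = 15.5·35 − 20·0.5 = 532.5000; (r_i+r_j)·cross = 35.5·532.5000 = 18903.7500
edge 2: (20,35)→(15,36)  cross = 20·36 − 15·35 = 195.0000; (r_i+r_j)·cross = 35·195.0000 = 6825.0000
edge 3: (15,36)→(10.5,32.5)  cross = 15·32.5 − 10.5·36 = 109.5000; (r_i+r_j)·cross = 25.5·109.5000 = 2792.2500
edge 4: (10.5,32.5)→(9,28.5)  cross = 10.5·28.5 − 9·32.5 = 6.7500; (r_i+r_j)·cross = 19.5·6.7500 = 131.6250
edge 5: (9,28.5)→(3,0)  cross = 9·0 − 3·28.5 = -85.5000; (r_i+r_j)·cross = 12·-85.5000 = -1026.0000
Σcross = 759.7500 → A = |Σcross|/2 = 379.8750 mm²
Σ(r_i+r_j)·cross = 27654.3750 → first moment M = |Σ|/6 = 4609.0625
R_c = M/A = 4609.0625/379.8750 = 12.1331 mm
θ = 132° = 2.303835 rad
V = θ·R_c·A = 2.303835·12.1331·379.8750 = 10618.518 mm³

Volume = 10618.518 mm³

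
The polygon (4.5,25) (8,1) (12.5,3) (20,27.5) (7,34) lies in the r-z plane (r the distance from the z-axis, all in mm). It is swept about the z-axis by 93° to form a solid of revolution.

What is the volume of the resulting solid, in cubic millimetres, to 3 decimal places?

Profile (r,z), 5 vertices: (4.5,25) (8,1) (12.5,3) (20,27.5) (7,34)
edge 0: (4.5,25)→(8,1)  cross = 4.5·1 − 8·25 = -195.5000; (r_i+r_j)·cross = 12.5·-195.5000 = -2443.7500
edge 1: (8,1)→(12.5,3)  cross = 8·3 − 12.5·1 = 11.5000; (r_i+r_j)·cross = 20.5·11.5000 = 235.7500
edge 2: (12.5,3)→(20,27.5)  cross = 12.5·27.5 − 20·3 = 283.7500; (r_i+r_j)·cross = 32.5·283.7500 = 9221.8750
edge 3: (20,27.5)→(7,34)  cross = 20·34 − 7·27.5 = 487.5000; (r_i+r_j)·cross = 27·487.5000 = 13162.5000
edge 4: (7,34)→(4.5,25)  cross = 7·25 − 4.5·34 = 22.0000; (r_i+r_j)·cross = 11.5·22.0000 = 253.0000
Σcross = 609.2500 → A = |Σcross|/2 = 304.6250 mm²
Σ(r_i+r_j)·cross = 20429.3750 → first moment M = |Σ|/6 = 3404.8958
R_c = M/A = 3404.8958/304.6250 = 11.1773 mm
θ = 93° = 1.623156 rad
V = θ·R_c·A = 1.623156·11.1773·304.6250 = 5526.678 mm³

Volume = 5526.678 mm³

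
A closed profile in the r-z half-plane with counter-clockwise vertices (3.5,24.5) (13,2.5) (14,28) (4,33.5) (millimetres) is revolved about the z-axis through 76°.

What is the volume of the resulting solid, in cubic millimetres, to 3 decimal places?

Volume = 2222.633 mm³

Profile (r,z), 4 vertices: (3.5,24.5) (13,2.5) (14,28) (4,33.5)
edge 0: (3.5,24.5)→(13,2.5)  cross = 3.5·2.5 − 13·24.5 = -309.7500; (r_i+r_j)·cross = 16.5·-309.7500 = -5110.8750
edge 1: (13,2.5)→(14,28)  cross = 13·28 − 14·2.5 = 329.0000; (r_i+r_j)·cross = 27·329.0000 = 8883.0000
edge 2: (14,28)→(4,33.5)  cross = 14·33.5 − 4·28 = 357.0000; (r_i+r_j)·cross = 18·357.0000 = 6426.0000
edge 3: (4,33.5)→(3.5,24.5)  cross = 4·24.5 − 3.5·33.5 = -19.2500; (r_i+r_j)·cross = 7.5·-19.2500 = -144.3750
Σcross = 357.0000 → A = |Σcross|/2 = 178.5000 mm²
Σ(r_i+r_j)·cross = 10053.7500 → first moment M = |Σ|/6 = 1675.6250
R_c = M/A = 1675.6250/178.5000 = 9.3873 mm
θ = 76° = 1.326450 rad
V = θ·R_c·A = 1.326450·9.3873·178.5000 = 2222.633 mm³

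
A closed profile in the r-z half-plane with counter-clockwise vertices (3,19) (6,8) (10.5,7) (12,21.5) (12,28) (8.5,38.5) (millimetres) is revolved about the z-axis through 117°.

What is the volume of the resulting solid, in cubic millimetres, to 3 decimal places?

Volume = 2953.932 mm³

Profile (r,z), 6 vertices: (3,19) (6,8) (10.5,7) (12,21.5) (12,28) (8.5,38.5)
edge 0: (3,19)→(6,8)  cross = 3·8 − 6·19 = -90.0000; (r_i+r_j)·cross = 9·-90.0000 = -810.0000
edge 1: (6,8)→(10.5,7)  cross = 6·7 − 10.5·8 = -42.0000; (r_i+r_j)·cross = 16.5·-42.0000 = -693.0000
edge 2: (10.5,7)→(12,21.5)  cross = 10.5·21.5 − 12·7 = 141.7500; (r_i+r_j)·cross = 22.5·141.7500 = 3189.3750
edge 3: (12,21.5)→(12,28)  cross = 12·28 − 12·21.5 = 78.0000; (r_i+r_j)·cross = 24·78.0000 = 1872.0000
edge 4: (12,28)→(8.5,38.5)  cross = 12·38.5 − 8.5·28 = 224.0000; (r_i+r_j)·cross = 20.5·224.0000 = 4592.0000
edge 5: (8.5,38.5)→(3,19)  cross = 8.5·19 − 3·38.5 = 46.0000; (r_i+r_j)·cross = 11.5·46.0000 = 529.0000
Σcross = 357.7500 → A = |Σcross|/2 = 178.8750 mm²
Σ(r_i+r_j)·cross = 8679.3750 → first moment M = |Σ|/6 = 1446.5625
R_c = M/A = 1446.5625/178.8750 = 8.0870 mm
θ = 117° = 2.042035 rad
V = θ·R_c·A = 2.042035·8.0870·178.8750 = 2953.932 mm³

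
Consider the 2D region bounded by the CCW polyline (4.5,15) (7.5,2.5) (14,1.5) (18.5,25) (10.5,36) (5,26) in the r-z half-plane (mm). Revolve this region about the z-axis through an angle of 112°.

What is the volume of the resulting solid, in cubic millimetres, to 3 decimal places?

Volume = 7001.819 mm³

Profile (r,z), 6 vertices: (4.5,15) (7.5,2.5) (14,1.5) (18.5,25) (10.5,36) (5,26)
edge 0: (4.5,15)→(7.5,2.5)  cross = 4.5·2.5 − 7.5·15 = -101.2500; (r_i+r_j)·cross = 12·-101.2500 = -1215.0000
edge 1: (7.5,2.5)→(14,1.5)  cross = 7.5·1.5 − 14·2.5 = -23.7500; (r_i+r_j)·cross = 21.5·-23.7500 = -510.6250
edge 2: (14,1.5)→(18.5,25)  cross = 14·25 − 18.5·1.5 = 322.2500; (r_i+r_j)·cross = 32.5·322.2500 = 10473.1250
edge 3: (18.5,25)→(10.5,36)  cross = 18.5·36 − 10.5·25 = 403.5000; (r_i+r_j)·cross = 29·403.5000 = 11701.5000
edge 4: (10.5,36)→(5,26)  cross = 10.5·26 − 5·36 = 93.0000; (r_i+r_j)·cross = 15.5·93.0000 = 1441.5000
edge 5: (5,26)→(4.5,15)  cross = 5·15 − 4.5·26 = -42.0000; (r_i+r_j)·cross = 9.5·-42.0000 = -399.0000
Σcross = 651.7500 → A = |Σcross|/2 = 325.8750 mm²
Σ(r_i+r_j)·cross = 21491.5000 → first moment M = |Σ|/6 = 3581.9167
R_c = M/A = 3581.9167/325.8750 = 10.9917 mm
θ = 112° = 1.954769 rad
V = θ·R_c·A = 1.954769·10.9917·325.8750 = 7001.819 mm³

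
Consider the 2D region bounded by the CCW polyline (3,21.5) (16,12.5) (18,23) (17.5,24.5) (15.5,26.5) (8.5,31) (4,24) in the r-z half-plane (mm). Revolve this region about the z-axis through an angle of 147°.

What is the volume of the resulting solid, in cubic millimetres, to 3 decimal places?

Profile (r,z), 7 vertices: (3,21.5) (16,12.5) (18,23) (17.5,24.5) (15.5,26.5) (8.5,31) (4,24)
edge 0: (3,21.5)→(16,12.5)  cross = 3·12.5 − 16·21.5 = -306.5000; (r_i+r_j)·cross = 19·-306.5000 = -5823.5000
edge 1: (16,12.5)→(18,23)  cross = 16·23 − 18·12.5 = 143.0000; (r_i+r_j)·cross = 34·143.0000 = 4862.0000
edge 2: (18,23)→(17.5,24.5)  cross = 18·24.5 − 17.5·23 = 38.5000; (r_i+r_j)·cross = 35.5·38.5000 = 1366.7500
edge 3: (17.5,24.5)→(15.5,26.5)  cross = 17.5·26.5 − 15.5·24.5 = 84.0000; (r_i+r_j)·cross = 33·84.0000 = 2772.0000
edge 4: (15.5,26.5)→(8.5,31)  cross = 15.5·31 − 8.5·26.5 = 255.2500; (r_i+r_j)·cross = 24·255.2500 = 6126.0000
edge 5: (8.5,31)→(4,24)  cross = 8.5·24 − 4·31 = 80.0000; (r_i+r_j)·cross = 12.5·80.0000 = 1000.0000
edge 6: (4,24)→(3,21.5)  cross = 4·21.5 − 3·24 = 14.0000; (r_i+r_j)·cross = 7·14.0000 = 98.0000
Σcross = 308.2500 → A = |Σcross|/2 = 154.1250 mm²
Σ(r_i+r_j)·cross = 10401.2500 → first moment M = |Σ|/6 = 1733.5417
R_c = M/A = 1733.5417/154.1250 = 11.2476 mm
θ = 147° = 2.565634 rad
V = θ·R_c·A = 2.565634·11.2476·154.1250 = 4447.633 mm³

Volume = 4447.633 mm³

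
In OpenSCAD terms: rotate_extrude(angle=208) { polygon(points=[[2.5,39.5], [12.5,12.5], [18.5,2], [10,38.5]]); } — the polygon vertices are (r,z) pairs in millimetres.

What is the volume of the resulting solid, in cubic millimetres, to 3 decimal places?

Volume = 6130.492 mm³

Profile (r,z), 4 vertices: (2.5,39.5) (12.5,12.5) (18.5,2) (10,38.5)
edge 0: (2.5,39.5)→(12.5,12.5)  cross = 2.5·12.5 − 12.5·39.5 = -462.5000; (r_i+r_j)·cross = 15·-462.5000 = -6937.5000
edge 1: (12.5,12.5)→(18.5,2)  cross = 12.5·2 − 18.5·12.5 = -206.2500; (r_i+r_j)·cross = 31·-206.2500 = -6393.7500
edge 2: (18.5,2)→(10,38.5)  cross = 18.5·38.5 − 10·2 = 692.2500; (r_i+r_j)·cross = 28.5·692.2500 = 19729.1250
edge 3: (10,38.5)→(2.5,39.5)  cross = 10·39.5 − 2.5·38.5 = 298.7500; (r_i+r_j)·cross = 12.5·298.7500 = 3734.3750
Σcross = 322.2500 → A = |Σcross|/2 = 161.1250 mm²
Σ(r_i+r_j)·cross = 10132.2500 → first moment M = |Σ|/6 = 1688.7083
R_c = M/A = 1688.7083/161.1250 = 10.4807 mm
θ = 208° = 3.630285 rad
V = θ·R_c·A = 3.630285·10.4807·161.1250 = 6130.492 mm³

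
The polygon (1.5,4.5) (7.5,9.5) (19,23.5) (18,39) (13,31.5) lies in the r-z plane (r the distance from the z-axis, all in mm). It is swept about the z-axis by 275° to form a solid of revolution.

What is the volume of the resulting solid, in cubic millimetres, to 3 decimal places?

Profile (r,z), 5 vertices: (1.5,4.5) (7.5,9.5) (19,23.5) (18,39) (13,31.5)
edge 0: (1.5,4.5)→(7.5,9.5)  cross = 1.5·9.5 − 7.5·4.5 = -19.5000; (r_i+r_j)·cross = 9·-19.5000 = -175.5000
edge 1: (7.5,9.5)→(19,23.5)  cross = 7.5·23.5 − 19·9.5 = -4.2500; (r_i+r_j)·cross = 26.5·-4.2500 = -112.6250
edge 2: (19,23.5)→(18,39)  cross = 19·39 − 18·23.5 = 318.0000; (r_i+r_j)·cross = 37·318.0000 = 11766.0000
edge 3: (18,39)→(13,31.5)  cross = 18·31.5 − 13·39 = 60.0000; (r_i+r_j)·cross = 31·60.0000 = 1860.0000
edge 4: (13,31.5)→(1.5,4.5)  cross = 13·4.5 − 1.5·31.5 = 11.2500; (r_i+r_j)·cross = 14.5·11.2500 = 163.1250
Σcross = 365.5000 → A = |Σcross|/2 = 182.7500 mm²
Σ(r_i+r_j)·cross = 13501.0000 → first moment M = |Σ|/6 = 2250.1667
R_c = M/A = 2250.1667/182.7500 = 12.3128 mm
θ = 275° = 4.799655 rad
V = θ·R_c·A = 4.799655·12.3128·182.7500 = 10800.025 mm³

Volume = 10800.025 mm³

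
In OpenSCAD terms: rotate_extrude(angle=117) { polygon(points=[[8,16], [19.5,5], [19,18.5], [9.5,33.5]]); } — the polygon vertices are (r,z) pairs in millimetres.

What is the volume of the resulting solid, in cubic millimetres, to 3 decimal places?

Volume = 4714.634 mm³

Profile (r,z), 4 vertices: (8,16) (19.5,5) (19,18.5) (9.5,33.5)
edge 0: (8,16)→(19.5,5)  cross = 8·5 − 19.5·16 = -272.0000; (r_i+r_j)·cross = 27.5·-272.0000 = -7480.0000
edge 1: (19.5,5)→(19,18.5)  cross = 19.5·18.5 − 19·5 = 265.7500; (r_i+r_j)·cross = 38.5·265.7500 = 10231.3750
edge 2: (19,18.5)→(9.5,33.5)  cross = 19·33.5 − 9.5·18.5 = 460.7500; (r_i+r_j)·cross = 28.5·460.7500 = 13131.3750
edge 3: (9.5,33.5)→(8,16)  cross = 9.5·16 − 8·33.5 = -116.0000; (r_i+r_j)·cross = 17.5·-116.0000 = -2030.0000
Σcross = 338.5000 → A = |Σcross|/2 = 169.2500 mm²
Σ(r_i+r_j)·cross = 13852.7500 → first moment M = |Σ|/6 = 2308.7917
R_c = M/A = 2308.7917/169.2500 = 13.6413 mm
θ = 117° = 2.042035 rad
V = θ·R_c·A = 2.042035·13.6413·169.2500 = 4714.634 mm³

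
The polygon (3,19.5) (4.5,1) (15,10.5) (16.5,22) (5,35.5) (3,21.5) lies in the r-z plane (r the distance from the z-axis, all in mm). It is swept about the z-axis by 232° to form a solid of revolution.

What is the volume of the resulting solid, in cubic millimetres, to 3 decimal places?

Profile (r,z), 6 vertices: (3,19.5) (4.5,1) (15,10.5) (16.5,22) (5,35.5) (3,21.5)
edge 0: (3,19.5)→(4.5,1)  cross = 3·1 − 4.5·19.5 = -84.7500; (r_i+r_j)·cross = 7.5·-84.7500 = -635.6250
edge 1: (4.5,1)→(15,10.5)  cross = 4.5·10.5 − 15·1 = 32.2500; (r_i+r_j)·cross = 19.5·32.2500 = 628.8750
edge 2: (15,10.5)→(16.5,22)  cross = 15·22 − 16.5·10.5 = 156.7500; (r_i+r_j)·cross = 31.5·156.7500 = 4937.6250
edge 3: (16.5,22)→(5,35.5)  cross = 16.5·35.5 − 5·22 = 475.7500; (r_i+r_j)·cross = 21.5·475.7500 = 10228.6250
edge 4: (5,35.5)→(3,21.5)  cross = 5·21.5 − 3·35.5 = 1.0000; (r_i+r_j)·cross = 8·1.0000 = 8.0000
edge 5: (3,21.5)→(3,19.5)  cross = 3·19.5 − 3·21.5 = -6.0000; (r_i+r_j)·cross = 6·-6.0000 = -36.0000
Σcross = 575.0000 → A = |Σcross|/2 = 287.5000 mm²
Σ(r_i+r_j)·cross = 15131.5000 → first moment M = |Σ|/6 = 2521.9167
R_c = M/A = 2521.9167/287.5000 = 8.7719 mm
θ = 232° = 4.049164 rad
V = θ·R_c·A = 4.049164·8.7719·287.5000 = 10211.654 mm³

Volume = 10211.654 mm³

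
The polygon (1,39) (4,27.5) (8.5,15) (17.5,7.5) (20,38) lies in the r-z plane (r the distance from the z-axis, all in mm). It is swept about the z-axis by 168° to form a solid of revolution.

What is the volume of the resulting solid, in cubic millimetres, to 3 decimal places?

Profile (r,z), 5 vertices: (1,39) (4,27.5) (8.5,15) (17.5,7.5) (20,38)
edge 0: (1,39)→(4,27.5)  cross = 1·27.5 − 4·39 = -128.5000; (r_i+r_j)·cross = 5·-128.5000 = -642.5000
edge 1: (4,27.5)→(8.5,15)  cross = 4·15 − 8.5·27.5 = -173.7500; (r_i+r_j)·cross = 12.5·-173.7500 = -2171.8750
edge 2: (8.5,15)→(17.5,7.5)  cross = 8.5·7.5 − 17.5·15 = -198.7500; (r_i+r_j)·cross = 26·-198.7500 = -5167.5000
edge 3: (17.5,7.5)→(20,38)  cross = 17.5·38 − 20·7.5 = 515.0000; (r_i+r_j)·cross = 37.5·515.0000 = 19312.5000
edge 4: (20,38)→(1,39)  cross = 20·39 − 1·38 = 742.0000; (r_i+r_j)·cross = 21·742.0000 = 15582.0000
Σcross = 756.0000 → A = |Σcross|/2 = 378.0000 mm²
Σ(r_i+r_j)·cross = 26912.6250 → first moment M = |Σ|/6 = 4485.4375
R_c = M/A = 4485.4375/378.0000 = 11.8662 mm
θ = 168° = 2.932153 rad
V = θ·R_c·A = 2.932153·11.8662·378.0000 = 13151.990 mm³

Volume = 13151.990 mm³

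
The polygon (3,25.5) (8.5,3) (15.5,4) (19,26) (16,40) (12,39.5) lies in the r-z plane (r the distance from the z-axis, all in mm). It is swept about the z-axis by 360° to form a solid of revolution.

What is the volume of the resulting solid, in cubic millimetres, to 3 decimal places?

Profile (r,z), 6 vertices: (3,25.5) (8.5,3) (15.5,4) (19,26) (16,40) (12,39.5)
edge 0: (3,25.5)→(8.5,3)  cross = 3·3 − 8.5·25.5 = -207.7500; (r_i+r_j)·cross = 11.5·-207.7500 = -2389.1250
edge 1: (8.5,3)→(15.5,4)  cross = 8.5·4 − 15.5·3 = -12.5000; (r_i+r_j)·cross = 24·-12.5000 = -300.0000
edge 2: (15.5,4)→(19,26)  cross = 15.5·26 − 19·4 = 327.0000; (r_i+r_j)·cross = 34.5·327.0000 = 11281.5000
edge 3: (19,26)→(16,40)  cross = 19·40 − 16·26 = 344.0000; (r_i+r_j)·cross = 35·344.0000 = 12040.0000
edge 4: (16,40)→(12,39.5)  cross = 16·39.5 − 12·40 = 152.0000; (r_i+r_j)·cross = 28·152.0000 = 4256.0000
edge 5: (12,39.5)→(3,25.5)  cross = 12·25.5 − 3·39.5 = 187.5000; (r_i+r_j)·cross = 15·187.5000 = 2812.5000
Σcross = 790.2500 → A = |Σcross|/2 = 395.1250 mm²
Σ(r_i+r_j)·cross = 27700.8750 → first moment M = |Σ|/6 = 4616.8125
R_c = M/A = 4616.8125/395.1250 = 11.6844 mm
θ = 360° = 6.283185 rad
V = θ·R_c·A = 6.283185·11.6844·395.1250 = 29008.288 mm³

Volume = 29008.288 mm³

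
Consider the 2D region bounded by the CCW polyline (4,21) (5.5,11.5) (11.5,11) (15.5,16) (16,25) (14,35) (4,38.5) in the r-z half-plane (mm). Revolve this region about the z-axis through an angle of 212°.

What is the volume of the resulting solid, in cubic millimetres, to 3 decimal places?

Volume = 9588.650 mm³

Profile (r,z), 7 vertices: (4,21) (5.5,11.5) (11.5,11) (15.5,16) (16,25) (14,35) (4,38.5)
edge 0: (4,21)→(5.5,11.5)  cross = 4·11.5 − 5.5·21 = -69.5000; (r_i+r_j)·cross = 9.5·-69.5000 = -660.2500
edge 1: (5.5,11.5)→(11.5,11)  cross = 5.5·11 − 11.5·11.5 = -71.7500; (r_i+r_j)·cross = 17·-71.7500 = -1219.7500
edge 2: (11.5,11)→(15.5,16)  cross = 11.5·16 − 15.5·11 = 13.5000; (r_i+r_j)·cross = 27·13.5000 = 364.5000
edge 3: (15.5,16)→(16,25)  cross = 15.5·25 − 16·16 = 131.5000; (r_i+r_j)·cross = 31.5·131.5000 = 4142.2500
edge 4: (16,25)→(14,35)  cross = 16·35 − 14·25 = 210.0000; (r_i+r_j)·cross = 30·210.0000 = 6300.0000
edge 5: (14,35)→(4,38.5)  cross = 14·38.5 − 4·35 = 399.0000; (r_i+r_j)·cross = 18·399.0000 = 7182.0000
edge 6: (4,38.5)→(4,21)  cross = 4·21 − 4·38.5 = -70.0000; (r_i+r_j)·cross = 8·-70.0000 = -560.0000
Σcross = 542.7500 → A = |Σcross|/2 = 271.3750 mm²
Σ(r_i+r_j)·cross = 15548.7500 → first moment M = |Σ|/6 = 2591.4583
R_c = M/A = 2591.4583/271.3750 = 9.5494 mm
θ = 212° = 3.700098 rad
V = θ·R_c·A = 3.700098·9.5494·271.3750 = 9588.650 mm³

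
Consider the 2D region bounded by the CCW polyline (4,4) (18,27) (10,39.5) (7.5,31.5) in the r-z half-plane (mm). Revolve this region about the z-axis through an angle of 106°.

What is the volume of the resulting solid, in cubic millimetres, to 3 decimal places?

Volume = 3812.373 mm³

Profile (r,z), 4 vertices: (4,4) (18,27) (10,39.5) (7.5,31.5)
edge 0: (4,4)→(18,27)  cross = 4·27 − 18·4 = 36.0000; (r_i+r_j)·cross = 22·36.0000 = 792.0000
edge 1: (18,27)→(10,39.5)  cross = 18·39.5 − 10·27 = 441.0000; (r_i+r_j)·cross = 28·441.0000 = 12348.0000
edge 2: (10,39.5)→(7.5,31.5)  cross = 10·31.5 − 7.5·39.5 = 18.7500; (r_i+r_j)·cross = 17.5·18.7500 = 328.1250
edge 3: (7.5,31.5)→(4,4)  cross = 7.5·4 − 4·31.5 = -96.0000; (r_i+r_j)·cross = 11.5·-96.0000 = -1104.0000
Σcross = 399.7500 → A = |Σcross|/2 = 199.8750 mm²
Σ(r_i+r_j)·cross = 12364.1250 → first moment M = |Σ|/6 = 2060.6875
R_c = M/A = 2060.6875/199.8750 = 10.3099 mm
θ = 106° = 1.850049 rad
V = θ·R_c·A = 1.850049·10.3099·199.8750 = 3812.373 mm³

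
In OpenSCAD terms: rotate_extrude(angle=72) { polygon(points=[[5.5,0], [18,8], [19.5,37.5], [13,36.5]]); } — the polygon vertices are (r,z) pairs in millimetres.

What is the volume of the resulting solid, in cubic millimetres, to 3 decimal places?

Volume = 5041.366 mm³

Profile (r,z), 4 vertices: (5.5,0) (18,8) (19.5,37.5) (13,36.5)
edge 0: (5.5,0)→(18,8)  cross = 5.5·8 − 18·0 = 44.0000; (r_i+r_j)·cross = 23.5·44.0000 = 1034.0000
edge 1: (18,8)→(19.5,37.5)  cross = 18·37.5 − 19.5·8 = 519.0000; (r_i+r_j)·cross = 37.5·519.0000 = 19462.5000
edge 2: (19.5,37.5)→(13,36.5)  cross = 19.5·36.5 − 13·37.5 = 224.2500; (r_i+r_j)·cross = 32.5·224.2500 = 7288.1250
edge 3: (13,36.5)→(5.5,0)  cross = 13·0 − 5.5·36.5 = -200.7500; (r_i+r_j)·cross = 18.5·-200.7500 = -3713.8750
Σcross = 586.5000 → A = |Σcross|/2 = 293.2500 mm²
Σ(r_i+r_j)·cross = 24070.7500 → first moment M = |Σ|/6 = 4011.7917
R_c = M/A = 4011.7917/293.2500 = 13.6804 mm
θ = 72° = 1.256637 rad
V = θ·R_c·A = 1.256637·13.6804·293.2500 = 5041.366 mm³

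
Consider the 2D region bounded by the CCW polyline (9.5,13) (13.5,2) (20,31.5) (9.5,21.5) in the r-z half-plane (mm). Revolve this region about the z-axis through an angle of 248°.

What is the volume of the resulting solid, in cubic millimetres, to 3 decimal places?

Volume = 8389.373 mm³

Profile (r,z), 4 vertices: (9.5,13) (13.5,2) (20,31.5) (9.5,21.5)
edge 0: (9.5,13)→(13.5,2)  cross = 9.5·2 − 13.5·13 = -156.5000; (r_i+r_j)·cross = 23·-156.5000 = -3599.5000
edge 1: (13.5,2)→(20,31.5)  cross = 13.5·31.5 − 20·2 = 385.2500; (r_i+r_j)·cross = 33.5·385.2500 = 12905.8750
edge 2: (20,31.5)→(9.5,21.5)  cross = 20·21.5 − 9.5·31.5 = 130.7500; (r_i+r_j)·cross = 29.5·130.7500 = 3857.1250
edge 3: (9.5,21.5)→(9.5,13)  cross = 9.5·13 − 9.5·21.5 = -80.7500; (r_i+r_j)·cross = 19·-80.7500 = -1534.2500
Σcross = 278.7500 → A = |Σcross|/2 = 139.3750 mm²
Σ(r_i+r_j)·cross = 11629.2500 → first moment M = |Σ|/6 = 1938.2083
R_c = M/A = 1938.2083/139.3750 = 13.9064 mm
θ = 248° = 4.328417 rad
V = θ·R_c·A = 4.328417·13.9064·139.3750 = 8389.373 mm³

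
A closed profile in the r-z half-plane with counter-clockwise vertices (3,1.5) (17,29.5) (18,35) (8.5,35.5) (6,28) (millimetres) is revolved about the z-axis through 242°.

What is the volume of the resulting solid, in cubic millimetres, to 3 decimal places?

Profile (r,z), 5 vertices: (3,1.5) (17,29.5) (18,35) (8.5,35.5) (6,28)
edge 0: (3,1.5)→(17,29.5)  cross = 3·29.5 − 17·1.5 = 63.0000; (r_i+r_j)·cross = 20·63.0000 = 1260.0000
edge 1: (17,29.5)→(18,35)  cross = 17·35 − 18·29.5 = 64.0000; (r_i+r_j)·cross = 35·64.0000 = 2240.0000
edge 2: (18,35)→(8.5,35.5)  cross = 18·35.5 − 8.5·35 = 341.5000; (r_i+r_j)·cross = 26.5·341.5000 = 9049.7500
edge 3: (8.5,35.5)→(6,28)  cross = 8.5·28 − 6·35.5 = 25.0000; (r_i+r_j)·cross = 14.5·25.0000 = 362.5000
edge 4: (6,28)→(3,1.5)  cross = 6·1.5 − 3·28 = -75.0000; (r_i+r_j)·cross = 9·-75.0000 = -675.0000
Σcross = 418.5000 → A = |Σcross|/2 = 209.2500 mm²
Σ(r_i+r_j)·cross = 12237.2500 → first moment M = |Σ|/6 = 2039.5417
R_c = M/A = 2039.5417/209.2500 = 9.7469 mm
θ = 242° = 4.223697 rad
V = θ·R_c·A = 4.223697·9.7469·209.2500 = 8614.406 mm³

Volume = 8614.406 mm³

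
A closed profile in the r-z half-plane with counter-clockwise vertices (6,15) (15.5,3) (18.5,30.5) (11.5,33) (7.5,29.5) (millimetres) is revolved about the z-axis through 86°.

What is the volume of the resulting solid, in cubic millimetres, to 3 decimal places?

Volume = 4562.926 mm³

Profile (r,z), 5 vertices: (6,15) (15.5,3) (18.5,30.5) (11.5,33) (7.5,29.5)
edge 0: (6,15)→(15.5,3)  cross = 6·3 − 15.5·15 = -214.5000; (r_i+r_j)·cross = 21.5·-214.5000 = -4611.7500
edge 1: (15.5,3)→(18.5,30.5)  cross = 15.5·30.5 − 18.5·3 = 417.2500; (r_i+r_j)·cross = 34·417.2500 = 14186.5000
edge 2: (18.5,30.5)→(11.5,33)  cross = 18.5·33 − 11.5·30.5 = 259.7500; (r_i+r_j)·cross = 30·259.7500 = 7792.5000
edge 3: (11.5,33)→(7.5,29.5)  cross = 11.5·29.5 − 7.5·33 = 91.7500; (r_i+r_j)·cross = 19·91.7500 = 1743.2500
edge 4: (7.5,29.5)→(6,15)  cross = 7.5·15 − 6·29.5 = -64.5000; (r_i+r_j)·cross = 13.5·-64.5000 = -870.7500
Σcross = 489.7500 → A = |Σcross|/2 = 244.8750 mm²
Σ(r_i+r_j)·cross = 18239.7500 → first moment M = |Σ|/6 = 3039.9583
R_c = M/A = 3039.9583/244.8750 = 12.4143 mm
θ = 86° = 1.500983 rad
V = θ·R_c·A = 1.500983·12.4143·244.8750 = 4562.926 mm³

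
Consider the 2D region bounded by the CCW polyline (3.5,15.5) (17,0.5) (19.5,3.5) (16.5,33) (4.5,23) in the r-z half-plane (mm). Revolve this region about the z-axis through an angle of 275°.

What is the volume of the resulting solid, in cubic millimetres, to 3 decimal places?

Volume = 17840.319 mm³

Profile (r,z), 5 vertices: (3.5,15.5) (17,0.5) (19.5,3.5) (16.5,33) (4.5,23)
edge 0: (3.5,15.5)→(17,0.5)  cross = 3.5·0.5 − 17·15.5 = -261.7500; (r_i+r_j)·cross = 20.5·-261.7500 = -5365.8750
edge 1: (17,0.5)→(19.5,3.5)  cross = 17·3.5 − 19.5·0.5 = 49.7500; (r_i+r_j)·cross = 36.5·49.7500 = 1815.8750
edge 2: (19.5,3.5)→(16.5,33)  cross = 19.5·33 − 16.5·3.5 = 585.7500; (r_i+r_j)·cross = 36·585.7500 = 21087.0000
edge 3: (16.5,33)→(4.5,23)  cross = 16.5·23 − 4.5·33 = 231.0000; (r_i+r_j)·cross = 21·231.0000 = 4851.0000
edge 4: (4.5,23)→(3.5,15.5)  cross = 4.5·15.5 − 3.5·23 = -10.7500; (r_i+r_j)·cross = 8·-10.7500 = -86.0000
Σcross = 594.0000 → A = |Σcross|/2 = 297.0000 mm²
Σ(r_i+r_j)·cross = 22302.0000 → first moment M = |Σ|/6 = 3717.0000
R_c = M/A = 3717.0000/297.0000 = 12.5152 mm
θ = 275° = 4.799655 rad
V = θ·R_c·A = 4.799655·12.5152·297.0000 = 17840.319 mm³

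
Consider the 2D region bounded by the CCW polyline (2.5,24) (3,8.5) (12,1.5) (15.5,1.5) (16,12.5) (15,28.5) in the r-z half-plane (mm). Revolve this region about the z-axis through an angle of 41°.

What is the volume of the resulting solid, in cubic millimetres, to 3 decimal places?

Profile (r,z), 6 vertices: (2.5,24) (3,8.5) (12,1.5) (15.5,1.5) (16,12.5) (15,28.5)
edge 0: (2.5,24)→(3,8.5)  cross = 2.5·8.5 − 3·24 = -50.7500; (r_i+r_j)·cross = 5.5·-50.7500 = -279.1250
edge 1: (3,8.5)→(12,1.5)  cross = 3·1.5 − 12·8.5 = -97.5000; (r_i+r_j)·cross = 15·-97.5000 = -1462.5000
edge 2: (12,1.5)→(15.5,1.5)  cross = 12·1.5 − 15.5·1.5 = -5.2500; (r_i+r_j)·cross = 27.5·-5.2500 = -144.3750
edge 3: (15.5,1.5)→(16,12.5)  cross = 15.5·12.5 − 16·1.5 = 169.7500; (r_i+r_j)·cross = 31.5·169.7500 = 5347.1250
edge 4: (16,12.5)→(15,28.5)  cross = 16·28.5 − 15·12.5 = 268.5000; (r_i+r_j)·cross = 31·268.5000 = 8323.5000
edge 5: (15,28.5)→(2.5,24)  cross = 15·24 − 2.5·28.5 = 288.7500; (r_i+r_j)·cross = 17.5·288.7500 = 5053.1250
Σcross = 573.5000 → A = |Σcross|/2 = 286.7500 mm²
Σ(r_i+r_j)·cross = 16837.7500 → first moment M = |Σ|/6 = 2806.2917
R_c = M/A = 2806.2917/286.7500 = 9.7865 mm
θ = 41° = 0.715585 rad
V = θ·R_c·A = 0.715585·9.7865·286.7500 = 2008.140 mm³

Volume = 2008.140 mm³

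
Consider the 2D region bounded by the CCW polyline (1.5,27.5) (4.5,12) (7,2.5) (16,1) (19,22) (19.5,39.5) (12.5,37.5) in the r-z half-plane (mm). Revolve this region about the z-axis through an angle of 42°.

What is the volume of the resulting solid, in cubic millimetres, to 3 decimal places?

Profile (r,z), 7 vertices: (1.5,27.5) (4.5,12) (7,2.5) (16,1) (19,22) (19.5,39.5) (12.5,37.5)
edge 0: (1.5,27.5)→(4.5,12)  cross = 1.5·12 − 4.5·27.5 = -105.7500; (r_i+r_j)·cross = 6·-105.7500 = -634.5000
edge 1: (4.5,12)→(7,2.5)  cross = 4.5·2.5 − 7·12 = -72.7500; (r_i+r_j)·cross = 11.5·-72.7500 = -836.6250
edge 2: (7,2.5)→(16,1)  cross = 7·1 − 16·2.5 = -33.0000; (r_i+r_j)·cross = 23·-33.0000 = -759.0000
edge 3: (16,1)→(19,22)  cross = 16·22 − 19·1 = 333.0000; (r_i+r_j)·cross = 35·333.0000 = 11655.0000
edge 4: (19,22)→(19.5,39.5)  cross = 19·39.5 − 19.5·22 = 321.5000; (r_i+r_j)·cross = 38.5·321.5000 = 12377.7500
edge 5: (19.5,39.5)→(12.5,37.5)  cross = 19.5·37.5 − 12.5·39.5 = 237.5000; (r_i+r_j)·cross = 32·237.5000 = 7600.0000
edge 6: (12.5,37.5)→(1.5,27.5)  cross = 12.5·27.5 − 1.5·37.5 = 287.5000; (r_i+r_j)·cross = 14·287.5000 = 4025.0000
Σcross = 968.0000 → A = |Σcross|/2 = 484.0000 mm²
Σ(r_i+r_j)·cross = 33427.6250 → first moment M = |Σ|/6 = 5571.2708
R_c = M/A = 5571.2708/484.0000 = 11.5109 mm
θ = 42° = 0.733038 rad
V = θ·R_c·A = 0.733038·11.5109·484.0000 = 4083.955 mm³

Volume = 4083.955 mm³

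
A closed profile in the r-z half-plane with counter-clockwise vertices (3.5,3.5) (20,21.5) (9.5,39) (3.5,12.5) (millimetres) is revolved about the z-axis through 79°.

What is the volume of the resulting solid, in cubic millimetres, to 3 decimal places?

Volume = 3827.749 mm³

Profile (r,z), 4 vertices: (3.5,3.5) (20,21.5) (9.5,39) (3.5,12.5)
edge 0: (3.5,3.5)→(20,21.5)  cross = 3.5·21.5 − 20·3.5 = 5.2500; (r_i+r_j)·cross = 23.5·5.2500 = 123.3750
edge 1: (20,21.5)→(9.5,39)  cross = 20·39 − 9.5·21.5 = 575.7500; (r_i+r_j)·cross = 29.5·575.7500 = 16984.6250
edge 2: (9.5,39)→(3.5,12.5)  cross = 9.5·12.5 − 3.5·39 = -17.7500; (r_i+r_j)·cross = 13·-17.7500 = -230.7500
edge 3: (3.5,12.5)→(3.5,3.5)  cross = 3.5·3.5 − 3.5·12.5 = -31.5000; (r_i+r_j)·cross = 7·-31.5000 = -220.5000
Σcross = 531.7500 → A = |Σcross|/2 = 265.8750 mm²
Σ(r_i+r_j)·cross = 16656.7500 → first moment M = |Σ|/6 = 2776.1250
R_c = M/A = 2776.1250/265.8750 = 10.4415 mm
θ = 79° = 1.378810 rad
V = θ·R_c·A = 1.378810·10.4415·265.8750 = 3827.749 mm³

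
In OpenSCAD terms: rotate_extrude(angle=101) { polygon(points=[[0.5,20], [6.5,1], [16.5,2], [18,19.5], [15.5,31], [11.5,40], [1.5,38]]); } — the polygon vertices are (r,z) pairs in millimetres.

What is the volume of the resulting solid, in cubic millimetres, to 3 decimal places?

Volume = 8660.110 mm³

Profile (r,z), 7 vertices: (0.5,20) (6.5,1) (16.5,2) (18,19.5) (15.5,31) (11.5,40) (1.5,38)
edge 0: (0.5,20)→(6.5,1)  cross = 0.5·1 − 6.5·20 = -129.5000; (r_i+r_j)·cross = 7·-129.5000 = -906.5000
edge 1: (6.5,1)→(16.5,2)  cross = 6.5·2 − 16.5·1 = -3.5000; (r_i+r_j)·cross = 23·-3.5000 = -80.5000
edge 2: (16.5,2)→(18,19.5)  cross = 16.5·19.5 − 18·2 = 285.7500; (r_i+r_j)·cross = 34.5·285.7500 = 9858.3750
edge 3: (18,19.5)→(15.5,31)  cross = 18·31 − 15.5·19.5 = 255.7500; (r_i+r_j)·cross = 33.5·255.7500 = 8567.6250
edge 4: (15.5,31)→(11.5,40)  cross = 15.5·40 − 11.5·31 = 263.5000; (r_i+r_j)·cross = 27·263.5000 = 7114.5000
edge 5: (11.5,40)→(1.5,38)  cross = 11.5·38 − 1.5·40 = 377.0000; (r_i+r_j)·cross = 13·377.0000 = 4901.0000
edge 6: (1.5,38)→(0.5,20)  cross = 1.5·20 − 0.5·38 = 11.0000; (r_i+r_j)·cross = 2·11.0000 = 22.0000
Σcross = 1060.0000 → A = |Σcross|/2 = 530.0000 mm²
Σ(r_i+r_j)·cross = 29476.5000 → first moment M = |Σ|/6 = 4912.7500
R_c = M/A = 4912.7500/530.0000 = 9.2693 mm
θ = 101° = 1.762783 rad
V = θ·R_c·A = 1.762783·9.2693·530.0000 = 8660.110 mm³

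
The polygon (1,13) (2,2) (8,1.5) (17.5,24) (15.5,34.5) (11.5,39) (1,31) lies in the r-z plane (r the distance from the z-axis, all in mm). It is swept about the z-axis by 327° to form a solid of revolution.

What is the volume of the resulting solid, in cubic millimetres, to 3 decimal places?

Volume = 20179.208 mm³

Profile (r,z), 7 vertices: (1,13) (2,2) (8,1.5) (17.5,24) (15.5,34.5) (11.5,39) (1,31)
edge 0: (1,13)→(2,2)  cross = 1·2 − 2·13 = -24.0000; (r_i+r_j)·cross = 3·-24.0000 = -72.0000
edge 1: (2,2)→(8,1.5)  cross = 2·1.5 − 8·2 = -13.0000; (r_i+r_j)·cross = 10·-13.0000 = -130.0000
edge 2: (8,1.5)→(17.5,24)  cross = 8·24 − 17.5·1.5 = 165.7500; (r_i+r_j)·cross = 25.5·165.7500 = 4226.6250
edge 3: (17.5,24)→(15.5,34.5)  cross = 17.5·34.5 − 15.5·24 = 231.7500; (r_i+r_j)·cross = 33·231.7500 = 7647.7500
edge 4: (15.5,34.5)→(11.5,39)  cross = 15.5·39 − 11.5·34.5 = 207.7500; (r_i+r_j)·cross = 27·207.7500 = 5609.2500
edge 5: (11.5,39)→(1,31)  cross = 11.5·31 − 1·39 = 317.5000; (r_i+r_j)·cross = 12.5·317.5000 = 3968.7500
edge 6: (1,31)→(1,13)  cross = 1·13 − 1·31 = -18.0000; (r_i+r_j)·cross = 2·-18.0000 = -36.0000
Σcross = 867.7500 → A = |Σcross|/2 = 433.8750 mm²
Σ(r_i+r_j)·cross = 21214.3750 → first moment M = |Σ|/6 = 3535.7292
R_c = M/A = 3535.7292/433.8750 = 8.1492 mm
θ = 327° = 5.707227 rad
V = θ·R_c·A = 5.707227·8.1492·433.8750 = 20179.208 mm³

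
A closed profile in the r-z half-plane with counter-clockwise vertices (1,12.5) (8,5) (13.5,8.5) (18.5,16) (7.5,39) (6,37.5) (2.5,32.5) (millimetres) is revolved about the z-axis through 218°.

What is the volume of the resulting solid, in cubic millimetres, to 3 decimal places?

Profile (r,z), 7 vertices: (1,12.5) (8,5) (13.5,8.5) (18.5,16) (7.5,39) (6,37.5) (2.5,32.5)
edge 0: (1,12.5)→(8,5)  cross = 1·5 − 8·12.5 = -95.0000; (r_i+r_j)·cross = 9·-95.0000 = -855.0000
edge 1: (8,5)→(13.5,8.5)  cross = 8·8.5 − 13.5·5 = 0.5000; (r_i+r_j)·cross = 21.5·0.5000 = 10.7500
edge 2: (13.5,8.5)→(18.5,16)  cross = 13.5·16 − 18.5·8.5 = 58.7500; (r_i+r_j)·cross = 32·58.7500 = 1880.0000
edge 3: (18.5,16)→(7.5,39)  cross = 18.5·39 − 7.5·16 = 601.5000; (r_i+r_j)·cross = 26·601.5000 = 15639.0000
edge 4: (7.5,39)→(6,37.5)  cross = 7.5·37.5 − 6·39 = 47.2500; (r_i+r_j)·cross = 13.5·47.2500 = 637.8750
edge 5: (6,37.5)→(2.5,32.5)  cross = 6·32.5 − 2.5·37.5 = 101.2500; (r_i+r_j)·cross = 8.5·101.2500 = 860.6250
edge 6: (2.5,32.5)→(1,12.5)  cross = 2.5·12.5 − 1·32.5 = -1.2500; (r_i+r_j)·cross = 3.5·-1.2500 = -4.3750
Σcross = 713.0000 → A = |Σcross|/2 = 356.5000 mm²
Σ(r_i+r_j)·cross = 18168.8750 → first moment M = |Σ|/6 = 3028.1458
R_c = M/A = 3028.1458/356.5000 = 8.4941 mm
θ = 218° = 3.804818 rad
V = θ·R_c·A = 3.804818·8.4941·356.5000 = 11521.543 mm³

Volume = 11521.543 mm³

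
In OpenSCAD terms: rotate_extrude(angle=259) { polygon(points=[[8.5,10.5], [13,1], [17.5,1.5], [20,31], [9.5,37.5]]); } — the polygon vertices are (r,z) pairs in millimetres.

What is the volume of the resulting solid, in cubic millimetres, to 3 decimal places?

Volume = 19605.740 mm³

Profile (r,z), 5 vertices: (8.5,10.5) (13,1) (17.5,1.5) (20,31) (9.5,37.5)
edge 0: (8.5,10.5)→(13,1)  cross = 8.5·1 − 13·10.5 = -128.0000; (r_i+r_j)·cross = 21.5·-128.0000 = -2752.0000
edge 1: (13,1)→(17.5,1.5)  cross = 13·1.5 − 17.5·1 = 2.0000; (r_i+r_j)·cross = 30.5·2.0000 = 61.0000
edge 2: (17.5,1.5)→(20,31)  cross = 17.5·31 − 20·1.5 = 512.5000; (r_i+r_j)·cross = 37.5·512.5000 = 19218.7500
edge 3: (20,31)→(9.5,37.5)  cross = 20·37.5 − 9.5·31 = 455.5000; (r_i+r_j)·cross = 29.5·455.5000 = 13437.2500
edge 4: (9.5,37.5)→(8.5,10.5)  cross = 9.5·10.5 − 8.5·37.5 = -219.0000; (r_i+r_j)·cross = 18·-219.0000 = -3942.0000
Σcross = 623.0000 → A = |Σcross|/2 = 311.5000 mm²
Σ(r_i+r_j)·cross = 26023.0000 → first moment M = |Σ|/6 = 4337.1667
R_c = M/A = 4337.1667/311.5000 = 13.9235 mm
θ = 259° = 4.520403 rad
V = θ·R_c·A = 4.520403·13.9235·311.5000 = 19605.740 mm³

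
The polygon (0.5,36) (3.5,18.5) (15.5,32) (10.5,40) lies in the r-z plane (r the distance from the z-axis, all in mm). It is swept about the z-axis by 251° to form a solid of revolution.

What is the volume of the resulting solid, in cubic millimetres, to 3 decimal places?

Profile (r,z), 4 vertices: (0.5,36) (3.5,18.5) (15.5,32) (10.5,40)
edge 0: (0.5,36)→(3.5,18.5)  cross = 0.5·18.5 − 3.5·36 = -116.7500; (r_i+r_j)·cross = 4·-116.7500 = -467.0000
edge 1: (3.5,18.5)→(15.5,32)  cross = 3.5·32 − 15.5·18.5 = -174.7500; (r_i+r_j)·cross = 19·-174.7500 = -3320.2500
edge 2: (15.5,32)→(10.5,40)  cross = 15.5·40 − 10.5·32 = 284.0000; (r_i+r_j)·cross = 26·284.0000 = 7384.0000
edge 3: (10.5,40)→(0.5,36)  cross = 10.5·36 − 0.5·40 = 358.0000; (r_i+r_j)·cross = 11·358.0000 = 3938.0000
Σcross = 350.5000 → A = |Σcross|/2 = 175.2500 mm²
Σ(r_i+r_j)·cross = 7534.7500 → first moment M = |Σ|/6 = 1255.7917
R_c = M/A = 1255.7917/175.2500 = 7.1657 mm
θ = 251° = 4.380776 rad
V = θ·R_c·A = 4.380776·7.1657·175.2500 = 5501.343 mm³

Volume = 5501.343 mm³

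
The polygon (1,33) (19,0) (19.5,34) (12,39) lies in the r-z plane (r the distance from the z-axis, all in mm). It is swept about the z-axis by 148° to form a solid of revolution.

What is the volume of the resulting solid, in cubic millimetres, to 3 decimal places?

Profile (r,z), 4 vertices: (1,33) (19,0) (19.5,34) (12,39)
edge 0: (1,33)→(19,0)  cross = 1·0 − 19·33 = -627.0000; (r_i+r_j)·cross = 20·-627.0000 = -12540.0000
edge 1: (19,0)→(19.5,34)  cross = 19·34 − 19.5·0 = 646.0000; (r_i+r_j)·cross = 38.5·646.0000 = 24871.0000
edge 2: (19.5,34)→(12,39)  cross = 19.5·39 − 12·34 = 352.5000; (r_i+r_j)·cross = 31.5·352.5000 = 11103.7500
edge 3: (12,39)→(1,33)  cross = 12·33 − 1·39 = 357.0000; (r_i+r_j)·cross = 13·357.0000 = 4641.0000
Σcross = 728.5000 → A = |Σcross|/2 = 364.2500 mm²
Σ(r_i+r_j)·cross = 28075.7500 → first moment M = |Σ|/6 = 4679.2917
R_c = M/A = 4679.2917/364.2500 = 12.8464 mm
θ = 148° = 2.583087 rad
V = θ·R_c·A = 2.583087·12.8464·364.2500 = 12087.019 mm³

Volume = 12087.019 mm³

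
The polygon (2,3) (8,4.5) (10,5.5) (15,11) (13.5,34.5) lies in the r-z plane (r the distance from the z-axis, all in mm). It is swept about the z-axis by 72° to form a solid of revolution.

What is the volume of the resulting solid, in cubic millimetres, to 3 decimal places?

Profile (r,z), 5 vertices: (2,3) (8,4.5) (10,5.5) (15,11) (13.5,34.5)
edge 0: (2,3)→(8,4.5)  cross = 2·4.5 − 8·3 = -15.0000; (r_i+r_j)·cross = 10·-15.0000 = -150.0000
edge 1: (8,4.5)→(10,5.5)  cross = 8·5.5 − 10·4.5 = -1.0000; (r_i+r_j)·cross = 18·-1.0000 = -18.0000
edge 2: (10,5.5)→(15,11)  cross = 10·11 − 15·5.5 = 27.5000; (r_i+r_j)·cross = 25·27.5000 = 687.5000
edge 3: (15,11)→(13.5,34.5)  cross = 15·34.5 − 13.5·11 = 369.0000; (r_i+r_j)·cross = 28.5·369.0000 = 10516.5000
edge 4: (13.5,34.5)→(2,3)  cross = 13.5·3 − 2·34.5 = -28.5000; (r_i+r_j)·cross = 15.5·-28.5000 = -441.7500
Σcross = 352.0000 → A = |Σcross|/2 = 176.0000 mm²
Σ(r_i+r_j)·cross = 10594.2500 → first moment M = |Σ|/6 = 1765.7083
R_c = M/A = 1765.7083/176.0000 = 10.0324 mm
θ = 72° = 1.256637 rad
V = θ·R_c·A = 1.256637·10.0324·176.0000 = 2218.855 mm³

Volume = 2218.855 mm³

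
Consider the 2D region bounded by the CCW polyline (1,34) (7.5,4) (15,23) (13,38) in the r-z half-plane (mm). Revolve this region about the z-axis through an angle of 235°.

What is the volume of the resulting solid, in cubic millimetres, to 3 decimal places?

Profile (r,z), 4 vertices: (1,34) (7.5,4) (15,23) (13,38)
edge 0: (1,34)→(7.5,4)  cross = 1·4 − 7.5·34 = -251.0000; (r_i+r_j)·cross = 8.5·-251.0000 = -2133.5000
edge 1: (7.5,4)→(15,23)  cross = 7.5·23 − 15·4 = 112.5000; (r_i+r_j)·cross = 22.5·112.5000 = 2531.2500
edge 2: (15,23)→(13,38)  cross = 15·38 − 13·23 = 271.0000; (r_i+r_j)·cross = 28·271.0000 = 7588.0000
edge 3: (13,38)→(1,34)  cross = 13·34 − 1·38 = 404.0000; (r_i+r_j)·cross = 14·404.0000 = 5656.0000
Σcross = 536.5000 → A = |Σcross|/2 = 268.2500 mm²
Σ(r_i+r_j)·cross = 13641.7500 → first moment M = |Σ|/6 = 2273.6250
R_c = M/A = 2273.6250/268.2500 = 8.4758 mm
θ = 235° = 4.101524 rad
V = θ·R_c·A = 4.101524·8.4758·268.2500 = 9325.327 mm³

Volume = 9325.327 mm³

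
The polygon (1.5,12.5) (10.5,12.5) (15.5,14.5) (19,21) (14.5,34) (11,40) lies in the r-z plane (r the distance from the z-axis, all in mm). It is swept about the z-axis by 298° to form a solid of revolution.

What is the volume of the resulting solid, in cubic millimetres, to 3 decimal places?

Profile (r,z), 6 vertices: (1.5,12.5) (10.5,12.5) (15.5,14.5) (19,21) (14.5,34) (11,40)
edge 0: (1.5,12.5)→(10.5,12.5)  cross = 1.5·12.5 − 10.5·12.5 = -112.5000; (r_i+r_j)·cross = 12·-112.5000 = -1350.0000
edge 1: (10.5,12.5)→(15.5,14.5)  cross = 10.5·14.5 − 15.5·12.5 = -41.5000; (r_i+r_j)·cross = 26·-41.5000 = -1079.0000
edge 2: (15.5,14.5)→(19,21)  cross = 15.5·21 − 19·14.5 = 50.0000; (r_i+r_j)·cross = 34.5·50.0000 = 1725.0000
edge 3: (19,21)→(14.5,34)  cross = 19·34 − 14.5·21 = 341.5000; (r_i+r_j)·cross = 33.5·341.5000 = 11440.2500
edge 4: (14.5,34)→(11,40)  cross = 14.5·40 − 11·34 = 206.0000; (r_i+r_j)·cross = 25.5·206.0000 = 5253.0000
edge 5: (11,40)→(1.5,12.5)  cross = 11·12.5 − 1.5·40 = 77.5000; (r_i+r_j)·cross = 12.5·77.5000 = 968.7500
Σcross = 521.0000 → A = |Σcross|/2 = 260.5000 mm²
Σ(r_i+r_j)·cross = 16958.0000 → first moment M = |Σ|/6 = 2826.3333
R_c = M/A = 2826.3333/260.5000 = 10.8496 mm
θ = 298° = 5.201081 rad
V = θ·R_c·A = 5.201081·10.8496·260.5000 = 14699.989 mm³

Volume = 14699.989 mm³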